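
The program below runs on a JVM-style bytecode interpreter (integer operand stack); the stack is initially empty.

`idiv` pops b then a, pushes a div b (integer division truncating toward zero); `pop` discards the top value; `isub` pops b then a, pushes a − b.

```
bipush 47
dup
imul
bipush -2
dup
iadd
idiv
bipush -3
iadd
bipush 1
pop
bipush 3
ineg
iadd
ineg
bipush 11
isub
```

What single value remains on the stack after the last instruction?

547

bipush 47 → 47
dup       → 47 47
imul      → 2209
bipush -2 → 2209 -2
dup       → 2209 -2 -2
iadd      → 2209 -4
idiv      → -552
bipush -3 → -552 -3
iadd      → -555
bipush 1  → -555 1
pop       → -555
bipush 3  → -555 3
ineg      → -555 -3
iadd      → -558
ineg      → 558
bipush 11 → 558 11
isub      → 547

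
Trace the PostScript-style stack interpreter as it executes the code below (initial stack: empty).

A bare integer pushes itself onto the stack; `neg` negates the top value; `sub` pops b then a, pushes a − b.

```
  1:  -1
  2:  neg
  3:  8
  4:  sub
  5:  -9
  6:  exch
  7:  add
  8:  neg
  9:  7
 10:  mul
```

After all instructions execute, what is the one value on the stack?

112

-1   → -1
neg  → 1
8    → 1 8
sub  → -7
-9   → -7 -9
exch → -9 -7
add  → -16
neg  → 16
7    → 16 7
mul  → 112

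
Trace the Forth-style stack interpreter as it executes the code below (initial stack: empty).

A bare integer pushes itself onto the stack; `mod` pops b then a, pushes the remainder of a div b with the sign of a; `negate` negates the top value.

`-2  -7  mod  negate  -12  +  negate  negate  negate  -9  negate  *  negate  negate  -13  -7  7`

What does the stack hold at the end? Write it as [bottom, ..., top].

-2     : [-2]
-7     : [-2, -7]
mod    : [-2]
negate : [2]
-12    : [2, -12]
+      : [-10]
negate : [10]
negate : [-10]
negate : [10]
-9     : [10, -9]
negate : [10, 9]
*      : [90]
negate : [-90]
negate : [90]
-13    : [90, -13]
-7     : [90, -13, -7]
7      : [90, -13, -7, 7]

[90, -13, -7, 7]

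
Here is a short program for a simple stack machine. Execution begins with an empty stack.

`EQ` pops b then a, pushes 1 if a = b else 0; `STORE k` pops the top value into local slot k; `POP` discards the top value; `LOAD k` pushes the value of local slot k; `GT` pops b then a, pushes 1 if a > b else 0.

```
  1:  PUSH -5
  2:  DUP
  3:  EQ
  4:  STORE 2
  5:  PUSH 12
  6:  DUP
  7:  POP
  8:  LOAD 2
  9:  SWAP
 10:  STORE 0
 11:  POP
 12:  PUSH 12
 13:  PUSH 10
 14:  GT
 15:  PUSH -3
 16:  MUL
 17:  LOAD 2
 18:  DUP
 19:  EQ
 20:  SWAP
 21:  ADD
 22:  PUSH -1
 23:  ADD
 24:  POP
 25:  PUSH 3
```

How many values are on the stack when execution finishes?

PUSH -5 -> -5
DUP     -> -5 -5
EQ      -> 1
STORE 2 -> (empty)
PUSH 12 -> 12
DUP     -> 12 12
POP     -> 12
LOAD 2  -> 12 1
SWAP    -> 1 12
STORE 0 -> 1
POP     -> (empty)
PUSH 12 -> 12
PUSH 10 -> 12 10
GT      -> 1
PUSH -3 -> 1 -3
MUL     -> -3
LOAD 2  -> -3 1
DUP     -> -3 1 1
EQ      -> -3 1
SWAP    -> 1 -3
ADD     -> -2
PUSH -1 -> -2 -1
ADD     -> -3
POP     -> (empty)
PUSH 3  -> 3

1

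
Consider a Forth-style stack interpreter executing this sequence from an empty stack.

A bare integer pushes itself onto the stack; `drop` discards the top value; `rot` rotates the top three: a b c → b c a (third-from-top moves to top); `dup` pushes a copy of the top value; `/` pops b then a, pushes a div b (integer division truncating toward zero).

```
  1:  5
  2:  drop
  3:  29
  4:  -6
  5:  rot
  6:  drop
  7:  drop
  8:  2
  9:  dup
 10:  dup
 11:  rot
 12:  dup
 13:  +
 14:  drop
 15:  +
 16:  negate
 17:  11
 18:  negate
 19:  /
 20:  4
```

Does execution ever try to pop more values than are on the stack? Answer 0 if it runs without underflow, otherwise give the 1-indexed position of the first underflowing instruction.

5

5    → [5]
drop → []
29   → [29]
-6   → [29, -6]
rot  — needs 3 operands, stack has 2 → underflow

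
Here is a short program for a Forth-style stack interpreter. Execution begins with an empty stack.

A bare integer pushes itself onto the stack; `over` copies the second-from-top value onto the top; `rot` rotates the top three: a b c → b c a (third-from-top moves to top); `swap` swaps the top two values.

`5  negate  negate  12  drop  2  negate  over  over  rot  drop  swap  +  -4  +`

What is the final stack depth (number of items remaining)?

2

5      -> 5
negate -> -5
negate -> 5
12     -> 5 12
drop   -> 5
2      -> 5 2
negate -> 5 -2
over   -> 5 -2 5
over   -> 5 -2 5 -2
rot    -> 5 5 -2 -2
drop   -> 5 5 -2
swap   -> 5 -2 5
+      -> 5 3
-4     -> 5 3 -4
+      -> 5 -1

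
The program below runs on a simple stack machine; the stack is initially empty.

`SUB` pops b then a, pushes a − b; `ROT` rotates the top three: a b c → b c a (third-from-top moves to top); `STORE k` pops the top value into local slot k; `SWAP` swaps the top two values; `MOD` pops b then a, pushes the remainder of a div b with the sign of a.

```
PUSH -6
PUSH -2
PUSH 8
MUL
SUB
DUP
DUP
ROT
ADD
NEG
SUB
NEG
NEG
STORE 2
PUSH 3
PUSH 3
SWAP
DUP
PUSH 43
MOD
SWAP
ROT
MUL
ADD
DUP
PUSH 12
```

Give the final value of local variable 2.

30

PUSH -6 → -6
PUSH -2 → -6 -2
PUSH 8  → -6 -2 8
MUL     → -6 -16
SUB     → 10
DUP     → 10 10
DUP     → 10 10 10
ROT     → 10 10 10
ADD     → 10 20
NEG     → 10 -20
SUB     → 30
NEG     → -30
NEG     → 30
STORE 2 → (empty)
PUSH 3  → 3
PUSH 3  → 3 3
SWAP    → 3 3
DUP     → 3 3 3
PUSH 43 → 3 3 3 43
MOD     → 3 3 3
SWAP    → 3 3 3
ROT     → 3 3 3
MUL     → 3 9
ADD     → 12
DUP     → 12 12
PUSH 12 → 12 12 12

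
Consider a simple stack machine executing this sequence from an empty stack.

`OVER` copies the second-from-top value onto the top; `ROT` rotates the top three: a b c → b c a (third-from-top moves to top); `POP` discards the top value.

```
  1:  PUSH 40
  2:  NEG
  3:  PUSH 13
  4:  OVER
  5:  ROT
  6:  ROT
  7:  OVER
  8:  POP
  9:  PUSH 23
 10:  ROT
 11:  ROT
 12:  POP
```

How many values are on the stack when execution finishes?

PUSH 40 -> 40
NEG     -> -40
PUSH 13 -> -40 13
OVER    -> -40 13 -40
ROT     -> 13 -40 -40
ROT     -> -40 -40 13
OVER    -> -40 -40 13 -40
POP     -> -40 -40 13
PUSH 23 -> -40 -40 13 23
ROT     -> -40 13 23 -40
ROT     -> -40 23 -40 13
POP     -> -40 23 -40

3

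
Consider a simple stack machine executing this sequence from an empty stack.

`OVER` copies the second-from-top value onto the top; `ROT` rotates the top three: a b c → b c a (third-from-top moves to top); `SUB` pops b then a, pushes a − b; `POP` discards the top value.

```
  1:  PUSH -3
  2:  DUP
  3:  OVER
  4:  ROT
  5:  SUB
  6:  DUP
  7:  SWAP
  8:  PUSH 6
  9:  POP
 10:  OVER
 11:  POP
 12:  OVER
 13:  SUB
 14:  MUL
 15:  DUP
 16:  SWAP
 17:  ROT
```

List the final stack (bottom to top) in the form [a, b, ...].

PUSH -3 → [-3]
DUP     → [-3, -3]
OVER    → [-3, -3, -3]
ROT     → [-3, -3, -3]
SUB     → [-3, 0]
DUP     → [-3, 0, 0]
SWAP    → [-3, 0, 0]
PUSH 6  → [-3, 0, 0, 6]
POP     → [-3, 0, 0]
OVER    → [-3, 0, 0, 0]
POP     → [-3, 0, 0]
OVER    → [-3, 0, 0, 0]
SUB     → [-3, 0, 0]
MUL     → [-3, 0]
DUP     → [-3, 0, 0]
SWAP    → [-3, 0, 0]
ROT     → [0, 0, -3]

[0, 0, -3]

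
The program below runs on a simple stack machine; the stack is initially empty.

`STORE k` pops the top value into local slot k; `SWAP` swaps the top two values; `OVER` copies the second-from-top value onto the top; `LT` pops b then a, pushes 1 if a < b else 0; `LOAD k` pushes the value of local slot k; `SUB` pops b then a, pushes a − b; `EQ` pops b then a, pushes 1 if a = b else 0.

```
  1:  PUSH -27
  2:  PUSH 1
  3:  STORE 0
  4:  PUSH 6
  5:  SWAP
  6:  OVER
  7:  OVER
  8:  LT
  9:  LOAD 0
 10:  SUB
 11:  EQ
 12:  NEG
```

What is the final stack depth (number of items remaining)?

PUSH -27 → [-27]
PUSH 1   → [-27, 1]
STORE 0  → [-27]
PUSH 6   → [-27, 6]
SWAP     → [6, -27]
OVER     → [6, -27, 6]
OVER     → [6, -27, 6, -27]
LT       → [6, -27, 0]
LOAD 0   → [6, -27, 0, 1]
SUB      → [6, -27, -1]
EQ       → [6, 0]
NEG      → [6, 0]

2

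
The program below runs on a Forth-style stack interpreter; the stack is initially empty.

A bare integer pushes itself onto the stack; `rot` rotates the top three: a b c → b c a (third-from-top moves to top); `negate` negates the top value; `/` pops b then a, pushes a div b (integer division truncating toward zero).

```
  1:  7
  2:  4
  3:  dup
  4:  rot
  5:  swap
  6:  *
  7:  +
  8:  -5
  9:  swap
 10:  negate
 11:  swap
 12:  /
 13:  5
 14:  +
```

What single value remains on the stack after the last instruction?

11

7      : 7
4      : 7 4
dup    : 7 4 4
rot    : 4 4 7
swap   : 4 7 4
*      : 4 28
+      : 32
-5     : 32 -5
swap   : -5 32
negate : -5 -32
swap   : -32 -5
/      : 6
5      : 6 5
+      : 11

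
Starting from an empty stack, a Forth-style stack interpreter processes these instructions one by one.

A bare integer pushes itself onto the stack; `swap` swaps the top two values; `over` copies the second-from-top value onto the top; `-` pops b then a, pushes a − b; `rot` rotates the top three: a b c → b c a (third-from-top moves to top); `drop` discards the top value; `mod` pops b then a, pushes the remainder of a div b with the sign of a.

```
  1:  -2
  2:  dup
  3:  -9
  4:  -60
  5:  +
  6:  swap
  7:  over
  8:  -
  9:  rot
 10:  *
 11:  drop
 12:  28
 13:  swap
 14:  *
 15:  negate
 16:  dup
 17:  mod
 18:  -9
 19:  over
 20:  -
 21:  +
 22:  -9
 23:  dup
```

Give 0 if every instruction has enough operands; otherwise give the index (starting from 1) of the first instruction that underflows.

0

-2     : [-2]
dup    : [-2, -2]
-9     : [-2, -2, -9]
-60    : [-2, -2, -9, -60]
+      : [-2, -2, -69]
swap   : [-2, -69, -2]
over   : [-2, -69, -2, -69]
-      : [-2, -69, 67]
rot    : [-69, 67, -2]
*      : [-69, -134]
drop   : [-69]
28     : [-69, 28]
swap   : [28, -69]
*      : [-1932]
negate : [1932]
dup    : [1932, 1932]
mod    : [0]
-9     : [0, -9]
over   : [0, -9, 0]
-      : [0, -9]
+      : [-9]
-9     : [-9, -9]
dup    : [-9, -9, -9]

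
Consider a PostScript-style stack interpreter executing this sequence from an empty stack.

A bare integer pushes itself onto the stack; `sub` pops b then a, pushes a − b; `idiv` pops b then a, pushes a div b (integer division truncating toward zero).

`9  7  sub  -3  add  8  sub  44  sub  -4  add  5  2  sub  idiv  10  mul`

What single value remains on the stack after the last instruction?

-190

9    -> 9
7    -> 9 7
sub  -> 2
-3   -> 2 -3
add  -> -1
8    -> -1 8
sub  -> -9
44   -> -9 44
sub  -> -53
-4   -> -53 -4
add  -> -57
5    -> -57 5
2    -> -57 5 2
sub  -> -57 3
idiv -> -19
10   -> -19 10
mul  -> -190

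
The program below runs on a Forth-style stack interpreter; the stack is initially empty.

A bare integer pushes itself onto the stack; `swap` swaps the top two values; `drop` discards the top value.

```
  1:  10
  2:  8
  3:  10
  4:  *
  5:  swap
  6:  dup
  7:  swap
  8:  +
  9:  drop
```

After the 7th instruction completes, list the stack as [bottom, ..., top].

10   -> [10]
8    -> [10, 8]
10   -> [10, 8, 10]
*    -> [10, 80]
swap -> [80, 10]
dup  -> [80, 10, 10]
swap -> [80, 10, 10]

[80, 10, 10]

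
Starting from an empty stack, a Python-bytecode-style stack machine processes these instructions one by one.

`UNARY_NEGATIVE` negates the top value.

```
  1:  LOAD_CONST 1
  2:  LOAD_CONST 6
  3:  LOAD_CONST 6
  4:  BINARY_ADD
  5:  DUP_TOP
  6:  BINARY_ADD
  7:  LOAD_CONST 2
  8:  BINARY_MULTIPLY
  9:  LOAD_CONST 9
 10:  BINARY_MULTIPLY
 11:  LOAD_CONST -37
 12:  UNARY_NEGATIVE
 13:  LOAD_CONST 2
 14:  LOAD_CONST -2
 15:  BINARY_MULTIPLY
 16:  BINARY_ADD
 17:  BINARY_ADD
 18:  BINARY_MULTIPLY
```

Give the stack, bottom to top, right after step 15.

[1, 432, 37, -4]

LOAD_CONST 1    -> 1
LOAD_CONST 6    -> 1 6
LOAD_CONST 6    -> 1 6 6
BINARY_ADD      -> 1 12
DUP_TOP         -> 1 12 12
BINARY_ADD      -> 1 24
LOAD_CONST 2    -> 1 24 2
BINARY_MULTIPLY -> 1 48
LOAD_CONST 9    -> 1 48 9
BINARY_MULTIPLY -> 1 432
LOAD_CONST -37  -> 1 432 -37
UNARY_NEGATIVE  -> 1 432 37
LOAD_CONST 2    -> 1 432 37 2
LOAD_CONST -2   -> 1 432 37 2 -2
BINARY_MULTIPLY -> 1 432 37 -4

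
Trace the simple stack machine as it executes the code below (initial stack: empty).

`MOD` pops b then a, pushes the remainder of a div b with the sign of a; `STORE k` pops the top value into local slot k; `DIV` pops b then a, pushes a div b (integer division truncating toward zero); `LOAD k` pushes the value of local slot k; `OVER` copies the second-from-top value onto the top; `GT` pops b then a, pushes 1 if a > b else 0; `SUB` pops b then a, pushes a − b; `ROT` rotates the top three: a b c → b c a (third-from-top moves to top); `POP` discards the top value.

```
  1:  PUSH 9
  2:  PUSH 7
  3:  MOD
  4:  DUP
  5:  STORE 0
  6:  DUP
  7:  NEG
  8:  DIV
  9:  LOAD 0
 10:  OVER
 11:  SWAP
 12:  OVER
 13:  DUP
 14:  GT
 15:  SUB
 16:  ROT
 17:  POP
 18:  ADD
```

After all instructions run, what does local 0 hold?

PUSH 9  : [9]
PUSH 7  : [9, 7]
MOD     : [2]
DUP     : [2, 2]
STORE 0 : [2]
DUP     : [2, 2]
NEG     : [2, -2]
DIV     : [-1]
LOAD 0  : [-1, 2]
OVER    : [-1, 2, -1]
SWAP    : [-1, -1, 2]
OVER    : [-1, -1, 2, -1]
DUP     : [-1, -1, 2, -1, -1]
GT      : [-1, -1, 2, 0]
SUB     : [-1, -1, 2]
ROT     : [-1, 2, -1]
POP     : [-1, 2]
ADD     : [1]

2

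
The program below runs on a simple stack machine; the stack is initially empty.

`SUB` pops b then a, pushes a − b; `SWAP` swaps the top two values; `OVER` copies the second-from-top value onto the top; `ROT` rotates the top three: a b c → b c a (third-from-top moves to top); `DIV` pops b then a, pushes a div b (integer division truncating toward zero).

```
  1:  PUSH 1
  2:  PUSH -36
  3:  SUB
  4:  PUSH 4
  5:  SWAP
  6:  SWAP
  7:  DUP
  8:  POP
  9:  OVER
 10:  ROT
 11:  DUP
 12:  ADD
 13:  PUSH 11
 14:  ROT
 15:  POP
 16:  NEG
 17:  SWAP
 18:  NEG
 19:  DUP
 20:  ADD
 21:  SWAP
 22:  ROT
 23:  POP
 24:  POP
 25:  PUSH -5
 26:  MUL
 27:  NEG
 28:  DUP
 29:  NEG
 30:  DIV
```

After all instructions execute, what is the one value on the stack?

-1

PUSH 1   → 1
PUSH -36 → 1 -36
SUB      → 37
PUSH 4   → 37 4
SWAP     → 4 37
SWAP     → 37 4
DUP      → 37 4 4
POP      → 37 4
OVER     → 37 4 37
ROT      → 4 37 37
DUP      → 4 37 37 37
ADD      → 4 37 74
PUSH 11  → 4 37 74 11
ROT      → 4 74 11 37
POP      → 4 74 11
NEG      → 4 74 -11
SWAP     → 4 -11 74
NEG      → 4 -11 -74
DUP      → 4 -11 -74 -74
ADD      → 4 -11 -148
SWAP     → 4 -148 -11
ROT      → -148 -11 4
POP      → -148 -11
POP      → -148
PUSH -5  → -148 -5
MUL      → 740
NEG      → -740
DUP      → -740 -740
NEG      → -740 740
DIV      → -1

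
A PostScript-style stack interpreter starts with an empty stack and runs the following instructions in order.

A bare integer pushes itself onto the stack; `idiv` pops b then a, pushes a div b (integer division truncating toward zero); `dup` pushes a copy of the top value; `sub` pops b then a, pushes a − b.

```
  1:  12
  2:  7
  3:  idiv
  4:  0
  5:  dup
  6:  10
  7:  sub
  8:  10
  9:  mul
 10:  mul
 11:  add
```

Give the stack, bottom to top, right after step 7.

12    [12]
7     [12, 7]
idiv  [1]
0     [1, 0]
dup   [1, 0, 0]
10    [1, 0, 0, 10]
sub   [1, 0, -10]

[1, 0, -10]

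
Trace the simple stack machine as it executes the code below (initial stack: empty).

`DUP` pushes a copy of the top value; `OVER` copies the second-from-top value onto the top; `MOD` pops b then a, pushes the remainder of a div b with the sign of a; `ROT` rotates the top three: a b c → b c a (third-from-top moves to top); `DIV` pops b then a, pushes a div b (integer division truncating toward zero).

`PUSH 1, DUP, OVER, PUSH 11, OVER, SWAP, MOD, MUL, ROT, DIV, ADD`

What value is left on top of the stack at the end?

PUSH 1  : [1]
DUP     : [1, 1]
OVER    : [1, 1, 1]
PUSH 11 : [1, 1, 1, 11]
OVER    : [1, 1, 1, 11, 1]
SWAP    : [1, 1, 1, 1, 11]
MOD     : [1, 1, 1, 1]
MUL     : [1, 1, 1]
ROT     : [1, 1, 1]
DIV     : [1, 1]
ADD     : [2]

2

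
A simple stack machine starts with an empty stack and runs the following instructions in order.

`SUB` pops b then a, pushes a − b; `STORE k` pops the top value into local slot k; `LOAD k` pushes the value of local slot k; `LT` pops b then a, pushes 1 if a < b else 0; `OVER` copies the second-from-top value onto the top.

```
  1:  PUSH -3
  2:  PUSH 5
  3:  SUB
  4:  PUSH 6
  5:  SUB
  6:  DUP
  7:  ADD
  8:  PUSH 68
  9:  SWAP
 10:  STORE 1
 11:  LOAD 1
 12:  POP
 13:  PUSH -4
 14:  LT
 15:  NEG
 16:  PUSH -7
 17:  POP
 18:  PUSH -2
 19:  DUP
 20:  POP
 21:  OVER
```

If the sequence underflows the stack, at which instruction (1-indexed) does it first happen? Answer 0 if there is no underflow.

PUSH -3  [-3]
PUSH 5   [-3, 5]
SUB      [-8]
PUSH 6   [-8, 6]
SUB      [-14]
DUP      [-14, -14]
ADD      [-28]
PUSH 68  [-28, 68]
SWAP     [68, -28]
STORE 1  [68]
LOAD 1   [68, -28]
POP      [68]
PUSH -4  [68, -4]
LT       [0]
NEG      [0]
PUSH -7  [0, -7]
POP      [0]
PUSH -2  [0, -2]
DUP      [0, -2, -2]
POP      [0, -2]
OVER     [0, -2, 0]

0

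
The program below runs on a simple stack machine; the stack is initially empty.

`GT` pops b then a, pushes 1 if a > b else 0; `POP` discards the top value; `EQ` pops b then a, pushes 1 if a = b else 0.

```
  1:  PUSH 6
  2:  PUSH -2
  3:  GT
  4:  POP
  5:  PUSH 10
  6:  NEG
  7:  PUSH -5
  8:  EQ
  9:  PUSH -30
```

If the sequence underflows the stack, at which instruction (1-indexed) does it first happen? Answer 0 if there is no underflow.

PUSH 6   -> [6]
PUSH -2  -> [6, -2]
GT       -> [1]
POP      -> []
PUSH 10  -> [10]
NEG      -> [-10]
PUSH -5  -> [-10, -5]
EQ       -> [0]
PUSH -30 -> [0, -30]

0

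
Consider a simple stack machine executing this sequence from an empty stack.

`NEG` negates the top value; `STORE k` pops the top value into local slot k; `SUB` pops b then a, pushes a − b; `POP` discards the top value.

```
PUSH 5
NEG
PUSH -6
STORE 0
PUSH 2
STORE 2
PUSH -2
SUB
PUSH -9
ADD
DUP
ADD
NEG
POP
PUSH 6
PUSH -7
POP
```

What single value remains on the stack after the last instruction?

6

PUSH 5  : [5]
NEG     : [-5]
PUSH -6 : [-5, -6]
STORE 0 : [-5]
PUSH 2  : [-5, 2]
STORE 2 : [-5]
PUSH -2 : [-5, -2]
SUB     : [-3]
PUSH -9 : [-3, -9]
ADD     : [-12]
DUP     : [-12, -12]
ADD     : [-24]
NEG     : [24]
POP     : []
PUSH 6  : [6]
PUSH -7 : [6, -7]
POP     : [6]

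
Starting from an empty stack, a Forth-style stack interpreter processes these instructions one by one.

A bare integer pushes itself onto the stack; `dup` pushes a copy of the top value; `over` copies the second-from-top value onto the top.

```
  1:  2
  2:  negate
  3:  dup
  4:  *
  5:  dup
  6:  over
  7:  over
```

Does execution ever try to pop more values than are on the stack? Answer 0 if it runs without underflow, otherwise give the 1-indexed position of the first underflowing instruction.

2      : 2
negate : -2
dup    : -2 -2
*      : 4
dup    : 4 4
over   : 4 4 4
over   : 4 4 4 4

0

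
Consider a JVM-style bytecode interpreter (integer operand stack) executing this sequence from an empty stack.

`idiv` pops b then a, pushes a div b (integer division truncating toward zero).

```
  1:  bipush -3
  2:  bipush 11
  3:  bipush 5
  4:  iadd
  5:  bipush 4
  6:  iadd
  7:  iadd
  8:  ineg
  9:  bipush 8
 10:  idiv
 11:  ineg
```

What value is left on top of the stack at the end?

2

bipush -3 → [-3]
bipush 11 → [-3, 11]
bipush 5  → [-3, 11, 5]
iadd      → [-3, 16]
bipush 4  → [-3, 16, 4]
iadd      → [-3, 20]
iadd      → [17]
ineg      → [-17]
bipush 8  → [-17, 8]
idiv      → [-2]
ineg      → [2]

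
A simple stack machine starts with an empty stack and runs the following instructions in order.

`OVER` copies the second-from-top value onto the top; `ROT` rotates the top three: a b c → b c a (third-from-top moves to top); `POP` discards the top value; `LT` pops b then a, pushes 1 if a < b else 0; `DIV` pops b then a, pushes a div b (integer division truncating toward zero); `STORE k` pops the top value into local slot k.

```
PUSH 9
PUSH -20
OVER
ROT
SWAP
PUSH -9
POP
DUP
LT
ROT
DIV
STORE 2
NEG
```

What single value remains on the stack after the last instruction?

PUSH 9   -> [9]
PUSH -20 -> [9, -20]
OVER     -> [9, -20, 9]
ROT      -> [-20, 9, 9]
SWAP     -> [-20, 9, 9]
PUSH -9  -> [-20, 9, 9, -9]
POP      -> [-20, 9, 9]
DUP      -> [-20, 9, 9, 9]
LT       -> [-20, 9, 0]
ROT      -> [9, 0, -20]
DIV      -> [9, 0]
STORE 2  -> [9]
NEG      -> [-9]

-9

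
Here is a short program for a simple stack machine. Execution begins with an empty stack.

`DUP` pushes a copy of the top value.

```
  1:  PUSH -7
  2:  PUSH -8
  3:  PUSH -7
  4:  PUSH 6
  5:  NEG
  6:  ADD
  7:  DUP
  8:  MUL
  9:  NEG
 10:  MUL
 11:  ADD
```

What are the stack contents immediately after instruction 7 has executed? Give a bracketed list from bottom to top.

PUSH -7 → [-7]
PUSH -8 → [-7, -8]
PUSH -7 → [-7, -8, -7]
PUSH 6  → [-7, -8, -7, 6]
NEG     → [-7, -8, -7, -6]
ADD     → [-7, -8, -13]
DUP     → [-7, -8, -13, -13]

[-7, -8, -13, -13]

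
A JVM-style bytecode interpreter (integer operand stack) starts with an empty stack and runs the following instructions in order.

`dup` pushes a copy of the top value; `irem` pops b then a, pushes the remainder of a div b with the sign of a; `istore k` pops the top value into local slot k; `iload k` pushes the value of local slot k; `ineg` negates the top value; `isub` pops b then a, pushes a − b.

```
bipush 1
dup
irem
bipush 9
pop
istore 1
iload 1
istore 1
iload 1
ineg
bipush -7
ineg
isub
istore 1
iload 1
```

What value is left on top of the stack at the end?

bipush 1  : [1]
dup       : [1, 1]
irem      : [0]
bipush 9  : [0, 9]
pop       : [0]
istore 1  : []
iload 1   : [0]
istore 1  : []
iload 1   : [0]
ineg      : [0]
bipush -7 : [0, -7]
ineg      : [0, 7]
isub      : [-7]
istore 1  : []
iload 1   : [-7]

-7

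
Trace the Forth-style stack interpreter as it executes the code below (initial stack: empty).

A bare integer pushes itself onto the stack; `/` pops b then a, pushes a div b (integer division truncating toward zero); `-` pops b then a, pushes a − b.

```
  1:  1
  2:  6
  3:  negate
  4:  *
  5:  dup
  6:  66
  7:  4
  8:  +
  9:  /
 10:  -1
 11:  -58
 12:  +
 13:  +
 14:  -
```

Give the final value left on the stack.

1      → 1
6      → 1 6
negate → 1 -6
*      → -6
dup    → -6 -6
66     → -6 -6 66
4      → -6 -6 66 4
+      → -6 -6 70
/      → -6 0
-1     → -6 0 -1
-58    → -6 0 -1 -58
+      → -6 0 -59
+      → -6 -59
-      → 53

53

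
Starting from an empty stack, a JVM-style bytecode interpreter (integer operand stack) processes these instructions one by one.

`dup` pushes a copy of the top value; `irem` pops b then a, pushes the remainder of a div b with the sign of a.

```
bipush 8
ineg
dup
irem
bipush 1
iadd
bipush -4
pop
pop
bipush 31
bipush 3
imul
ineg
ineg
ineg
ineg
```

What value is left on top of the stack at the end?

93

bipush 8   8
ineg       -8
dup        -8 -8
irem       0
bipush 1   0 1
iadd       1
bipush -4  1 -4
pop        1
pop        (empty)
bipush 31  31
bipush 3   31 3
imul       93
ineg       -93
ineg       93
ineg       -93
ineg       93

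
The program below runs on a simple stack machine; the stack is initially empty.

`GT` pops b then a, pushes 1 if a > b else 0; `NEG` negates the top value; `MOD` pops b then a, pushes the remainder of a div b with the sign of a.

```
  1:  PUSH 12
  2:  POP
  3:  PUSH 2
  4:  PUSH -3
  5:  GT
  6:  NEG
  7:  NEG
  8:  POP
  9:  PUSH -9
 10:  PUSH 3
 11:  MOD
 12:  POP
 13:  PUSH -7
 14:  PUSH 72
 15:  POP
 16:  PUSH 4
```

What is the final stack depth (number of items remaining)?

2

PUSH 12 -> [12]
POP     -> []
PUSH 2  -> [2]
PUSH -3 -> [2, -3]
GT      -> [1]
NEG     -> [-1]
NEG     -> [1]
POP     -> []
PUSH -9 -> [-9]
PUSH 3  -> [-9, 3]
MOD     -> [0]
POP     -> []
PUSH -7 -> [-7]
PUSH 72 -> [-7, 72]
POP     -> [-7]
PUSH 4  -> [-7, 4]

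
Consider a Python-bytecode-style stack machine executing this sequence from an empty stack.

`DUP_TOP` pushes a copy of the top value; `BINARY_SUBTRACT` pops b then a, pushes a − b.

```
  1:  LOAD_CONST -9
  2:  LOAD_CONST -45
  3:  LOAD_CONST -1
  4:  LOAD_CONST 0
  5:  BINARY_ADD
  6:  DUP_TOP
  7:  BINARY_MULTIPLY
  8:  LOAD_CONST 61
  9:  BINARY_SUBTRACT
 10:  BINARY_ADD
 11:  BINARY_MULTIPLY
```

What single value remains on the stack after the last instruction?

945

LOAD_CONST -9   → -9
LOAD_CONST -45  → -9 -45
LOAD_CONST -1   → -9 -45 -1
LOAD_CONST 0    → -9 -45 -1 0
BINARY_ADD      → -9 -45 -1
DUP_TOP         → -9 -45 -1 -1
BINARY_MULTIPLY → -9 -45 1
LOAD_CONST 61   → -9 -45 1 61
BINARY_SUBTRACT → -9 -45 -60
BINARY_ADD      → -9 -105
BINARY_MULTIPLY → 945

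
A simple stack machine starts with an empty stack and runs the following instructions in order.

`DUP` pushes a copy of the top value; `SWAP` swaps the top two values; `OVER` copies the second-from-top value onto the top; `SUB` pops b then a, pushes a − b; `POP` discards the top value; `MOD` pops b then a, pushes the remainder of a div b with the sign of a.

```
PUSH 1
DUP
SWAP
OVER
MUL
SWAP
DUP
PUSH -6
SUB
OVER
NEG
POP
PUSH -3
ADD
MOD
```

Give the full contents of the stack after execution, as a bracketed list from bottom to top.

[1, 1]

PUSH 1  : 1
DUP     : 1 1
SWAP    : 1 1
OVER    : 1 1 1
MUL     : 1 1
SWAP    : 1 1
DUP     : 1 1 1
PUSH -6 : 1 1 1 -6
SUB     : 1 1 7
OVER    : 1 1 7 1
NEG     : 1 1 7 -1
POP     : 1 1 7
PUSH -3 : 1 1 7 -3
ADD     : 1 1 4
MOD     : 1 1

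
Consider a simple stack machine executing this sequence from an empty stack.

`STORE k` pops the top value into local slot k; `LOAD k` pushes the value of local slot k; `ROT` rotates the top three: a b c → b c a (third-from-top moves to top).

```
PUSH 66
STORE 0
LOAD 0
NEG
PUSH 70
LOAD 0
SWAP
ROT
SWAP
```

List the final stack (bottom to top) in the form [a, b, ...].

[66, -66, 70]

PUSH 66  66
STORE 0  (empty)
LOAD 0   66
NEG      -66
PUSH 70  -66 70
LOAD 0   -66 70 66
SWAP     -66 66 70
ROT      66 70 -66
SWAP     66 -66 70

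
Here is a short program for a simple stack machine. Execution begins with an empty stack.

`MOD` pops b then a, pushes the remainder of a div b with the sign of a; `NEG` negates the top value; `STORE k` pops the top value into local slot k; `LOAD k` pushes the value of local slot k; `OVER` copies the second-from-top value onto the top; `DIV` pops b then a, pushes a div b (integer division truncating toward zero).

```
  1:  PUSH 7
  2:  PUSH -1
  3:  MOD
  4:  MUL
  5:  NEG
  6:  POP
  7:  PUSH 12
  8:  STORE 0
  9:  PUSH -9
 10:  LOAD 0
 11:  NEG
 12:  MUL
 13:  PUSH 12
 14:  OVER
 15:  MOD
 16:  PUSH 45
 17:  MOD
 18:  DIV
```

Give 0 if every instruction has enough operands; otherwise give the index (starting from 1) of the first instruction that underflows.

4

PUSH 7   7
PUSH -1  7 -1
MOD      0
MUL  — needs 2 operands, stack has 1 → underflow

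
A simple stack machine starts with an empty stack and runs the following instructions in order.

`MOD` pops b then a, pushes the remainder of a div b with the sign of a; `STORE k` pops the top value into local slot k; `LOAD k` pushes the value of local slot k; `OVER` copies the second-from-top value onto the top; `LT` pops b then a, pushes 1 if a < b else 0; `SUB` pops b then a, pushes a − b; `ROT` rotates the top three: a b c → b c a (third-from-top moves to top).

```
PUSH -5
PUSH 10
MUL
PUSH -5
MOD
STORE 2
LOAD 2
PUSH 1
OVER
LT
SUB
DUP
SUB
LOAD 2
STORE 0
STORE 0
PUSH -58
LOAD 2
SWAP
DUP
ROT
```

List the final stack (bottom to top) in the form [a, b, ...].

PUSH -5  : -5
PUSH 10  : -5 10
MUL      : -50
PUSH -5  : -50 -5
MOD      : 0
STORE 2  : (empty)
LOAD 2   : 0
PUSH 1   : 0 1
OVER     : 0 1 0
LT       : 0 0
SUB      : 0
DUP      : 0 0
SUB      : 0
LOAD 2   : 0 0
STORE 0  : 0
STORE 0  : (empty)
PUSH -58 : -58
LOAD 2   : -58 0
SWAP     : 0 -58
DUP      : 0 -58 -58
ROT      : -58 -58 0

[-58, -58, 0]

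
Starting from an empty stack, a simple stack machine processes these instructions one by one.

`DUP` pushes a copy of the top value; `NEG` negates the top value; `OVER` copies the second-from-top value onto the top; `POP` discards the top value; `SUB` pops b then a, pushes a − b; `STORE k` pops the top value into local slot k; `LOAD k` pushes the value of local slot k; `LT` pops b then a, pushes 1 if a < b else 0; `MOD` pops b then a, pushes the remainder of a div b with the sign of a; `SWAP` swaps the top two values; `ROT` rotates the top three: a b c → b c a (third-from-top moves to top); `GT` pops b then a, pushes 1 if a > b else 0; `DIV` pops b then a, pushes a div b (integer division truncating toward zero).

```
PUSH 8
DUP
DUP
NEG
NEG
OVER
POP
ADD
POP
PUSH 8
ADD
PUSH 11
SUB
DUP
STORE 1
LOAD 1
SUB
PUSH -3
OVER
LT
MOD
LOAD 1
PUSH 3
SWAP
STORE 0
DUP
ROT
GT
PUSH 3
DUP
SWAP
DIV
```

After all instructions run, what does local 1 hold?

5

PUSH 8  : [8]
DUP     : [8, 8]
DUP     : [8, 8, 8]
NEG     : [8, 8, -8]
NEG     : [8, 8, 8]
OVER    : [8, 8, 8, 8]
POP     : [8, 8, 8]
ADD     : [8, 16]
POP     : [8]
PUSH 8  : [8, 8]
ADD     : [16]
PUSH 11 : [16, 11]
SUB     : [5]
DUP     : [5, 5]
STORE 1 : [5]
LOAD 1  : [5, 5]
SUB     : [0]
PUSH -3 : [0, -3]
OVER    : [0, -3, 0]
LT      : [0, 1]
MOD     : [0]
LOAD 1  : [0, 5]
PUSH 3  : [0, 5, 3]
SWAP    : [0, 3, 5]
STORE 0 : [0, 3]
DUP     : [0, 3, 3]
ROT     : [3, 3, 0]
GT      : [3, 1]
PUSH 3  : [3, 1, 3]
DUP     : [3, 1, 3, 3]
SWAP    : [3, 1, 3, 3]
DIV     : [3, 1, 1]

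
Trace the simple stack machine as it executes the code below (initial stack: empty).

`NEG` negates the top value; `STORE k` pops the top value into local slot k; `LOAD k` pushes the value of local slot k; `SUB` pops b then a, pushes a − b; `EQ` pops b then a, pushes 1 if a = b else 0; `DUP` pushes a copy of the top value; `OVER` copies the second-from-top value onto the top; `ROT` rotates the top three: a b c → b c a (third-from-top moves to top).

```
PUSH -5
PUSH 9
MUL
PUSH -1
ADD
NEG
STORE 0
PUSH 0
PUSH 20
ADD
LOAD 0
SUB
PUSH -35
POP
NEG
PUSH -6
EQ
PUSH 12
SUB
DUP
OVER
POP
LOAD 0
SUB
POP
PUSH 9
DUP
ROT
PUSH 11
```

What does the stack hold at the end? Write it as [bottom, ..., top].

[9, 9, -12, 11]

PUSH -5  : [-5]
PUSH 9   : [-5, 9]
MUL      : [-45]
PUSH -1  : [-45, -1]
ADD      : [-46]
NEG      : [46]
STORE 0  : []
PUSH 0   : [0]
PUSH 20  : [0, 20]
ADD      : [20]
LOAD 0   : [20, 46]
SUB      : [-26]
PUSH -35 : [-26, -35]
POP      : [-26]
NEG      : [26]
PUSH -6  : [26, -6]
EQ       : [0]
PUSH 12  : [0, 12]
SUB      : [-12]
DUP      : [-12, -12]
OVER     : [-12, -12, -12]
POP      : [-12, -12]
LOAD 0   : [-12, -12, 46]
SUB      : [-12, -58]
POP      : [-12]
PUSH 9   : [-12, 9]
DUP      : [-12, 9, 9]
ROT      : [9, 9, -12]
PUSH 11  : [9, 9, -12, 11]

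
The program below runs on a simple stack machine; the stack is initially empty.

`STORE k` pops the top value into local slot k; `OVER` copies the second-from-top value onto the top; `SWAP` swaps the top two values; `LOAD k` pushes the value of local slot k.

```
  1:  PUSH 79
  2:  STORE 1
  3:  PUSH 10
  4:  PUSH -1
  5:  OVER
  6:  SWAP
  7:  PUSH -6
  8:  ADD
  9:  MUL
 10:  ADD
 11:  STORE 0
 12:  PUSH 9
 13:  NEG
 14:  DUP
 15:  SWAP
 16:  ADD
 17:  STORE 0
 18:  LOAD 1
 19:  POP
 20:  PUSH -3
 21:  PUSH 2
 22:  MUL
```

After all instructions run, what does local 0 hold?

PUSH 79  [79]
STORE 1  []
PUSH 10  [10]
PUSH -1  [10, -1]
OVER     [10, -1, 10]
SWAP     [10, 10, -1]
PUSH -6  [10, 10, -1, -6]
ADD      [10, 10, -7]
MUL      [10, -70]
ADD      [-60]
STORE 0  []
PUSH 9   [9]
NEG      [-9]
DUP      [-9, -9]
SWAP     [-9, -9]
ADD      [-18]
STORE 0  []
LOAD 1   [79]
POP      []
PUSH -3  [-3]
PUSH 2   [-3, 2]
MUL      [-6]

-18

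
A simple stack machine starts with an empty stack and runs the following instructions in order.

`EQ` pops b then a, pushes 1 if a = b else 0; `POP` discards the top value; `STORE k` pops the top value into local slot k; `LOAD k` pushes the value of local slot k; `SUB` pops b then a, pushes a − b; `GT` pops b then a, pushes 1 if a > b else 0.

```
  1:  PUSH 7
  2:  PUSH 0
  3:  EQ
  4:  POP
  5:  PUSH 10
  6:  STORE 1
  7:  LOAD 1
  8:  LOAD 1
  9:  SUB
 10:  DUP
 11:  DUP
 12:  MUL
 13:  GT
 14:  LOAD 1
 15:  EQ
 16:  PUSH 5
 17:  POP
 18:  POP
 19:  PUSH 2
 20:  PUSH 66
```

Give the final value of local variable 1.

10

PUSH 7  -> 7
PUSH 0  -> 7 0
EQ      -> 0
POP     -> (empty)
PUSH 10 -> 10
STORE 1 -> (empty)
LOAD 1  -> 10
LOAD 1  -> 10 10
SUB     -> 0
DUP     -> 0 0
DUP     -> 0 0 0
MUL     -> 0 0
GT      -> 0
LOAD 1  -> 0 10
EQ      -> 0
PUSH 5  -> 0 5
POP     -> 0
POP     -> (empty)
PUSH 2  -> 2
PUSH 66 -> 2 66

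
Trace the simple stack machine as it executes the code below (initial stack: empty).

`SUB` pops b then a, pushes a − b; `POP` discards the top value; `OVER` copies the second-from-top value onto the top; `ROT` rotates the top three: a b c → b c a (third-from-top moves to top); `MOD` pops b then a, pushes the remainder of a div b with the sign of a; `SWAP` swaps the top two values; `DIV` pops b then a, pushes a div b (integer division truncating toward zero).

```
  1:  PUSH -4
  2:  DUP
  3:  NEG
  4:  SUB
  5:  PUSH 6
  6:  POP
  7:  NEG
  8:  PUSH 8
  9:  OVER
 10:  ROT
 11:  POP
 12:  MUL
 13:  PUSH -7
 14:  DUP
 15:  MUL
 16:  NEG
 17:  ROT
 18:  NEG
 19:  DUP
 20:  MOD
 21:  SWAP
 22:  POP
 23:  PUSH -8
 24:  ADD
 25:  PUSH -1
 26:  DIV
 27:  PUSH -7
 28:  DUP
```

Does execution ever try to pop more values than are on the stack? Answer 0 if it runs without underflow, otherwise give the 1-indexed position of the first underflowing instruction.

17

PUSH -4 : -4
DUP     : -4 -4
NEG     : -4 4
SUB     : -8
PUSH 6  : -8 6
POP     : -8
NEG     : 8
PUSH 8  : 8 8
OVER    : 8 8 8
ROT     : 8 8 8
POP     : 8 8
MUL     : 64
PUSH -7 : 64 -7
DUP     : 64 -7 -7
MUL     : 64 49
NEG     : 64 -49
ROT  — needs 3 operands, stack has 2 → underflow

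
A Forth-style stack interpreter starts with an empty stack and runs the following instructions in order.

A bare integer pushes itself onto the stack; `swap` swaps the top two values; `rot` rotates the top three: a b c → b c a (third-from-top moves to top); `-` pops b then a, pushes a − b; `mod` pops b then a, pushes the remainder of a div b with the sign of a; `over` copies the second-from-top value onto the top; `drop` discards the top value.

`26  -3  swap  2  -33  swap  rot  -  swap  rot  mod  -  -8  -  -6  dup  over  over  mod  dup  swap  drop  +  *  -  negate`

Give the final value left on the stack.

26     : 26
-3     : 26 -3
swap   : -3 26
2      : -3 26 2
-33    : -3 26 2 -33
swap   : -3 26 -33 2
rot    : -3 -33 2 26
-      : -3 -33 -24
swap   : -3 -24 -33
rot    : -24 -33 -3
mod    : -24 0
-      : -24
-8     : -24 -8
-      : -16
-6     : -16 -6
dup    : -16 -6 -6
over   : -16 -6 -6 -6
over   : -16 -6 -6 -6 -6
mod    : -16 -6 -6 0
dup    : -16 -6 -6 0 0
swap   : -16 -6 -6 0 0
drop   : -16 -6 -6 0
+      : -16 -6 -6
*      : -16 36
-      : -52
negate : 52

52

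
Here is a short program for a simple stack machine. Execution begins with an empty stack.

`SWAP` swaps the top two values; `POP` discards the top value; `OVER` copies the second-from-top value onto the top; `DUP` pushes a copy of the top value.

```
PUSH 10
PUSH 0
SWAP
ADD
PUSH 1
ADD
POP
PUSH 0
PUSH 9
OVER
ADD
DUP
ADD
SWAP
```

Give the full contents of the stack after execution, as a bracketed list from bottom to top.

PUSH 10 → 10
PUSH 0  → 10 0
SWAP    → 0 10
ADD     → 10
PUSH 1  → 10 1
ADD     → 11
POP     → (empty)
PUSH 0  → 0
PUSH 9  → 0 9
OVER    → 0 9 0
ADD     → 0 9
DUP     → 0 9 9
ADD     → 0 18
SWAP    → 18 0

[18, 0]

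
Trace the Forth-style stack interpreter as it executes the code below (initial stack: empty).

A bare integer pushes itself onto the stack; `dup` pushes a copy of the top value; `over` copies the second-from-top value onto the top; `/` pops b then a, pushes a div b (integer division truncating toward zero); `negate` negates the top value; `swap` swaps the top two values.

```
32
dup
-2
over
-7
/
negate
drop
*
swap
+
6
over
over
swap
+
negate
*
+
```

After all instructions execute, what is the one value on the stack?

32     → [32]
dup    → [32, 32]
-2     → [32, 32, -2]
over   → [32, 32, -2, 32]
-7     → [32, 32, -2, 32, -7]
/      → [32, 32, -2, -4]
negate → [32, 32, -2, 4]
drop   → [32, 32, -2]
*      → [32, -64]
swap   → [-64, 32]
+      → [-32]
6      → [-32, 6]
over   → [-32, 6, -32]
over   → [-32, 6, -32, 6]
swap   → [-32, 6, 6, -32]
+      → [-32, 6, -26]
negate → [-32, 6, 26]
*      → [-32, 156]
+      → [124]

124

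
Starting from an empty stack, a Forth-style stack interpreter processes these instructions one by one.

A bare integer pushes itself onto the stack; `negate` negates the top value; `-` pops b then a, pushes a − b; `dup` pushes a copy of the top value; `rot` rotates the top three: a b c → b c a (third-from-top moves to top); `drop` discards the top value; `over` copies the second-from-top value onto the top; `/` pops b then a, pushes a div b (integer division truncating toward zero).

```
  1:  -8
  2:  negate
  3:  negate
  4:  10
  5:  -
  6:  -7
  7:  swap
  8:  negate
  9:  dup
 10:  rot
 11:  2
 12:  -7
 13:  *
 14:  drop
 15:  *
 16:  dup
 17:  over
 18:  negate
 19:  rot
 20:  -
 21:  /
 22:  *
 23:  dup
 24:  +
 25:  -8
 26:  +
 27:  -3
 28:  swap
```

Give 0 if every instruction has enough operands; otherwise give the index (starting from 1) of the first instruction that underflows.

-8     -> -8
negate -> 8
negate -> -8
10     -> -8 10
-      -> -18
-7     -> -18 -7
swap   -> -7 -18
negate -> -7 18
dup    -> -7 18 18
rot    -> 18 18 -7
2      -> 18 18 -7 2
-7     -> 18 18 -7 2 -7
*      -> 18 18 -7 -14
drop   -> 18 18 -7
*      -> 18 -126
dup    -> 18 -126 -126
over   -> 18 -126 -126 -126
negate -> 18 -126 -126 126
rot    -> 18 -126 126 -126
-      -> 18 -126 252
/      -> 18 0
*      -> 0
dup    -> 0 0
+      -> 0
-8     -> 0 -8
+      -> -8
-3     -> -8 -3
swap   -> -3 -8

0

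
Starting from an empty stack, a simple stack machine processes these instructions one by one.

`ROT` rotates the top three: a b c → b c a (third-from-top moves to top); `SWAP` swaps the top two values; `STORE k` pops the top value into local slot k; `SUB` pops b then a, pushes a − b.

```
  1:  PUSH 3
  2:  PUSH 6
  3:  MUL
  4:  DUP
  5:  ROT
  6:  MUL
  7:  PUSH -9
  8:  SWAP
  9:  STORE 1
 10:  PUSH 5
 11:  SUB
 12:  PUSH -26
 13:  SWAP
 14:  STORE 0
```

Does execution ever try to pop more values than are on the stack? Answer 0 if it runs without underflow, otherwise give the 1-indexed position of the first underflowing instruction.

5

PUSH 3 -> 3
PUSH 6 -> 3 6
MUL    -> 18
DUP    -> 18 18
ROT  — needs 3 operands, stack has 2 → underflow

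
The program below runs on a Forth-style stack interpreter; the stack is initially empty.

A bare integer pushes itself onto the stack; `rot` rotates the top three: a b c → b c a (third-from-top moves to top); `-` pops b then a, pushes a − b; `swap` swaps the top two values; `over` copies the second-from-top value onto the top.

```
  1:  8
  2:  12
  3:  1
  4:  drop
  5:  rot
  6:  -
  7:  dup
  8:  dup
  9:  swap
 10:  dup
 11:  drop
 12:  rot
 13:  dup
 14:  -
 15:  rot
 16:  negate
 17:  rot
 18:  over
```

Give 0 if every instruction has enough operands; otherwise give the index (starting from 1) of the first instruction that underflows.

8     8
12    8 12
1     8 12 1
drop  8 12
rot  — needs 3 operands, stack has 2 → underflow

5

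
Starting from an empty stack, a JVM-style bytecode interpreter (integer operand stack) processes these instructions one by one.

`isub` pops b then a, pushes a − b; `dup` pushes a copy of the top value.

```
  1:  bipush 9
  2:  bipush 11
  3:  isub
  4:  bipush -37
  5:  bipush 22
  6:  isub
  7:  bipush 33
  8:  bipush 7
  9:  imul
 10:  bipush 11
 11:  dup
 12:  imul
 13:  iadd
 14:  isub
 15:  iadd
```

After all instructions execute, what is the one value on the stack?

-413

bipush 9    [9]
bipush 11   [9, 11]
isub        [-2]
bipush -37  [-2, -37]
bipush 22   [-2, -37, 22]
isub        [-2, -59]
bipush 33   [-2, -59, 33]
bipush 7    [-2, -59, 33, 7]
imul        [-2, -59, 231]
bipush 11   [-2, -59, 231, 11]
dup         [-2, -59, 231, 11, 11]
imul        [-2, -59, 231, 121]
iadd        [-2, -59, 352]
isub        [-2, -411]
iadd        [-413]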